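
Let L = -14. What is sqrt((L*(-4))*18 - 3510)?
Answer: 3*I*sqrt(278) ≈ 50.02*I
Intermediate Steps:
sqrt((L*(-4))*18 - 3510) = sqrt(-14*(-4)*18 - 3510) = sqrt(56*18 - 3510) = sqrt(1008 - 3510) = sqrt(-2502) = 3*I*sqrt(278)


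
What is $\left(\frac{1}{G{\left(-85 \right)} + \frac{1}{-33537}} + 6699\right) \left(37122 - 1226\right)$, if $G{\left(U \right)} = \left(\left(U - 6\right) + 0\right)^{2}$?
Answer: $\frac{8347819482765567}{34714987} \approx 2.4047 \cdot 10^{8}$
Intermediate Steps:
$G{\left(U \right)} = \left(-6 + U\right)^{2}$ ($G{\left(U \right)} = \left(\left(-6 + U\right) + 0\right)^{2} = \left(-6 + U\right)^{2}$)
$\left(\frac{1}{G{\left(-85 \right)} + \frac{1}{-33537}} + 6699\right) \left(37122 - 1226\right) = \left(\frac{1}{\left(-6 - 85\right)^{2} + \frac{1}{-33537}} + 6699\right) \left(37122 - 1226\right) = \left(\frac{1}{\left(-91\right)^{2} - \frac{1}{33537}} + 6699\right) 35896 = \left(\frac{1}{8281 - \frac{1}{33537}} + 6699\right) 35896 = \left(\frac{1}{\frac{277719896}{33537}} + 6699\right) 35896 = \left(\frac{33537}{277719896} + 6699\right) 35896 = \frac{1860445616841}{277719896} \cdot 35896 = \frac{8347819482765567}{34714987}$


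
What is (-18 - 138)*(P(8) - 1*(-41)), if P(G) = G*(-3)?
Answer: -2652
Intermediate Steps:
P(G) = -3*G
(-18 - 138)*(P(8) - 1*(-41)) = (-18 - 138)*(-3*8 - 1*(-41)) = -156*(-24 + 41) = -156*17 = -2652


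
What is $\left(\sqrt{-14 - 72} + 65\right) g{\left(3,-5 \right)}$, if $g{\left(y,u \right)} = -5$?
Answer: $-325 - 5 i \sqrt{86} \approx -325.0 - 46.368 i$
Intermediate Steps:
$\left(\sqrt{-14 - 72} + 65\right) g{\left(3,-5 \right)} = \left(\sqrt{-14 - 72} + 65\right) \left(-5\right) = \left(\sqrt{-86} + 65\right) \left(-5\right) = \left(i \sqrt{86} + 65\right) \left(-5\right) = \left(65 + i \sqrt{86}\right) \left(-5\right) = -325 - 5 i \sqrt{86}$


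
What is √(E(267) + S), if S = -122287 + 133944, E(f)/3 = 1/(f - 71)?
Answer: 5*√91391/14 ≈ 107.97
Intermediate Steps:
E(f) = 3/(-71 + f) (E(f) = 3/(f - 71) = 3/(-71 + f))
S = 11657
√(E(267) + S) = √(3/(-71 + 267) + 11657) = √(3/196 + 11657) = √(2284775/196) = 5*√91391/14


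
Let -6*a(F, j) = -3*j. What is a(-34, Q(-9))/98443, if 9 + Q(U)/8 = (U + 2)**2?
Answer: 160/98443 ≈ 0.0016253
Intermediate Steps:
Q(U) = -72 + 8*(2 + U)**2 (Q(U) = -72 + 8*(U + 2)**2 = -72 + 8*(2 + U)**2)
a(F, j) = j/2 (a(F, j) = -(-1)*j/2 = j/2)
a(-34, Q(-9))/98443 = ((-72 + 8*(2 - 9)**2)/2)/98443 = ((-72 + 8*(-7)**2)/2)*(1/98443) = ((-72 + 8*49)/2)*(1/98443) = ((-72 + 392)/2)*(1/98443) = ((1/2)*320)*(1/98443) = 160*(1/98443) = 160/98443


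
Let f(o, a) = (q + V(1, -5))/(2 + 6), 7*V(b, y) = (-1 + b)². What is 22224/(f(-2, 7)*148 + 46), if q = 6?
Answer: 22224/157 ≈ 141.55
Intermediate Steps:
V(b, y) = (-1 + b)²/7
f(o, a) = ¾ (f(o, a) = (6 + (-1 + 1)²/7)/(2 + 6) = (6 + (⅐)*0²)/8 = (6 + (⅐)*0)*(⅛) = (6 + 0)*(⅛) = 6*(⅛) = ¾)
22224/(f(-2, 7)*148 + 46) = 22224/((¾)*148 + 46) = 22224/(111 + 46) = 22224/157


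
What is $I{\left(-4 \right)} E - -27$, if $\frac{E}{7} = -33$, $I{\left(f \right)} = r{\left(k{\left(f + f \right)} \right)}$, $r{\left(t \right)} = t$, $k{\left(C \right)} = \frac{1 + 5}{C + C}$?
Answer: $\frac{909}{8} \approx 113.63$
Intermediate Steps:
$k{\left(C \right)} = \frac{3}{C}$ ($k{\left(C \right)} = \frac{6}{2 C} = 6 \frac{1}{2 C} = \frac{3}{C}$)
$I{\left(f \right)} = \frac{3}{2 f}$ ($I{\left(f \right)} = \frac{3}{f + f} = \frac{3}{2 f}$)
$E = -231$ ($E = 7 \left(-33\right) = -231$)
$I{\left(-4 \right)} E - -27 = \frac{3}{2 \left(-4\right)} \left(-231\right) - -27 = \frac{3}{2} \left(- \frac{1}{4}\right) \left(-231\right) + 27 = \left(- \frac{3}{8}\right) \left(-231\right) + 27 = \frac{693}{8} + 27 = \frac{909}{8}$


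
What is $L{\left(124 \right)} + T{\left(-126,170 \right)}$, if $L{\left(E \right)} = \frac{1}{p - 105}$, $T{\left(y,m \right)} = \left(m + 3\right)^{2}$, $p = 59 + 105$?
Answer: $\frac{1765812}{59} \approx 29929.0$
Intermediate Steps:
$p = 164$
$T{\left(y,m \right)} = \left(3 + m\right)^{2}$
$L{\left(E \right)} = \frac{1}{59}$ ($L{\left(E \right)} = \frac{1}{164 - 105} = \frac{1}{59}$)
$L{\left(124 \right)} + T{\left(-126,170 \right)} = \frac{1}{59} + \left(3 + 170\right)^{2} = \frac{1}{59} + 173^{2} = \frac{1}{59} + 29929 = \frac{1765812}{59}$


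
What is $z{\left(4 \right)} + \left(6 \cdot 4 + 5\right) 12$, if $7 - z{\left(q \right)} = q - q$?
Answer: $355$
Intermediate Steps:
$z{\left(q \right)} = 7$ ($z{\left(q \right)} = 7 - \left(q - q\right) = 7 - 0 = 7 + 0 = 7$)
$z{\left(4 \right)} + \left(6 \cdot 4 + 5\right) 12 = 7 + \left(6 \cdot 4 + 5\right) 12 = 7 + \left(24 + 5\right) 12 = 7 + 29 \cdot 12 = 7 + 348 = 355$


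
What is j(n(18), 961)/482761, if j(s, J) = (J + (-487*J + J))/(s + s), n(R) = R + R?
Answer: -466085/34758792 ≈ -0.013409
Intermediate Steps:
n(R) = 2*R
j(s, J) = -485*J/(2*s) (j(s, J) = (J - 486*J)/((2*s)) = (-485*J)*(1/(2*s)) = -485*J/(2*s))
j(n(18), 961)/482761 = -485/2*961/2*18/482761 = -485/2*961/36*(1/482761) = -485/2*961*1/36*(1/482761) = -466085/72*1/482761 = -466085/34758792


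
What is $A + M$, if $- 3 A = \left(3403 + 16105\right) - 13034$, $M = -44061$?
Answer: $-46219$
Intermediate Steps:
$A = -2158$ ($A = - \frac{\left(3403 + 16105\right) - 13034}{3} = - \frac{19508 - 13034}{3} = \left(- \frac{1}{3}\right) 6474 = -2158$)
$A + M = -2158 - 44061 = -46219$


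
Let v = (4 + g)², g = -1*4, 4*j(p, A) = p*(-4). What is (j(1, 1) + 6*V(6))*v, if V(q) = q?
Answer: 0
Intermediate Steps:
j(p, A) = -p (j(p, A) = (p*(-4))/4 = (-4*p)/4 = -p)
g = -4
v = 0 (v = (4 - 4)² = 0² = 0)
(j(1, 1) + 6*V(6))*v = (-1*1 + 6*6)*0 = (-1 + 36)*0 = 35*0 = 0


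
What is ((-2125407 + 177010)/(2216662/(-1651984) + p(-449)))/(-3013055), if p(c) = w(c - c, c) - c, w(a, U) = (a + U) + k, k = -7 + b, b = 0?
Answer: -1609360334824/20760777540125 ≈ -0.077519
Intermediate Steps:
k = -7 (k = -7 + 0 = -7)
w(a, U) = -7 + U + a (w(a, U) = (a + U) - 7 = (U + a) - 7 = -7 + U + a)
p(c) = -7 (p(c) = (-7 + c + (c - c)) - c = (-7 + c + 0) - c = (-7 + c) - c = -7)
((-2125407 + 177010)/(2216662/(-1651984) + p(-449)))/(-3013055) = ((-2125407 + 177010)/(2216662/(-1651984) - 7))/(-3013055) = -1948397/(2216662*(-1/1651984) - 7)*(-1/3013055) = -1948397/(-1108331/825992 - 7)*(-1/3013055) = -1948397/(-6890275/825992)*(-1/3013055) = -1948397*(-825992/6890275)*(-1/3013055) = (1609360334824/6890275)*(-1/3013055) = -1609360334824/20760777540125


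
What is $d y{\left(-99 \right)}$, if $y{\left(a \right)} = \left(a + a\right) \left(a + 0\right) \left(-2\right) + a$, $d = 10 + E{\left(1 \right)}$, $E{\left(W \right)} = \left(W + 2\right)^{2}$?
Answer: $-746757$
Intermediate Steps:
$E{\left(W \right)} = \left(2 + W\right)^{2}$
$d = 19$ ($d = 10 + \left(2 + 1\right)^{2} = 10 + 3^{2} = 10 + 9 = 19$)
$y{\left(a \right)} = a - 4 a^{2}$ ($y{\left(a \right)} = 2 a a \left(-2\right) + a = 2 a^{2} \left(-2\right) + a = - 4 a^{2} + a = a - 4 a^{2}$)
$d y{\left(-99 \right)} = 19 \left(- 99 \left(1 - -396\right)\right) = 19 \left(- 99 \left(1 + 396\right)\right) = 19 \left(\left(-99\right) 397\right) = 19 \left(-39303\right) = -746757$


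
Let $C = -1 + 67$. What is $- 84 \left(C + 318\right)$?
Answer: $-32256$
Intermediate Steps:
$C = 66$
$- 84 \left(C + 318\right) = - 84 \left(66 + 318\right) = \left(-84\right) 384 = -32256$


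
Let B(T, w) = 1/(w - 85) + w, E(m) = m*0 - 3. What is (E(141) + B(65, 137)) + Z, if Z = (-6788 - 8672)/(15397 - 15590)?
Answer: 2148937/10036 ≈ 214.12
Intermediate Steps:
Z = 15460/193 (Z = -15460/(-193) = -15460*(-1/193) = 15460/193 ≈ 80.104)
E(m) = -3 (E(m) = 0 - 3 = -3)
B(T, w) = w + 1/(-85 + w) (B(T, w) = 1/(-85 + w) + w = w + 1/(-85 + w))
(E(141) + B(65, 137)) + Z = (-3 + (1 + 137² - 85*137)/(-85 + 137)) + 15460/193 = (-3 + (1 + 18769 - 11645)/52) + 15460/193 = (-3 + (1/52)*7125) + 15460/193 = (-3 + 7125/52) + 15460/193 = 6969/52 + 15460/193 = 2148937/10036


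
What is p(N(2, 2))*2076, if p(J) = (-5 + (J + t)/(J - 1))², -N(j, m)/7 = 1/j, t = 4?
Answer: 1464272/27 ≈ 54232.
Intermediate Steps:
N(j, m) = -7/j
p(J) = (-5 + (4 + J)/(-1 + J))² (p(J) = (-5 + (J + 4)/(J - 1))² = (-5 + (4 + J)/(-1 + J))²)
p(N(2, 2))*2076 = ((9 - (-28)/2)²/(-1 - 7/2)²)*2076 = ((9 - (-28)/2)²/(-1 - 7*½)²)*2076 = ((9 - 4*(-7/2))²/(-1 - 7/2)²)*2076 = ((9 + 14)²/(-9/2)²)*2076 = ((4/81)*23²)*2076 = ((4/81)*529)*2076 = (2116/81)*2076 = 1464272/27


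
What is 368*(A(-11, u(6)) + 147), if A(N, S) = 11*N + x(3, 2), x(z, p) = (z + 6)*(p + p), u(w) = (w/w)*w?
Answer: 22816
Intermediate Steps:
u(w) = w (u(w) = 1*w = w)
x(z, p) = 2*p*(6 + z) (x(z, p) = (6 + z)*(2*p) = 2*p*(6 + z))
A(N, S) = 36 + 11*N (A(N, S) = 11*N + 2*2*(6 + 3) = 11*N + 2*2*9 = 11*N + 36 = 36 + 11*N)
368*(A(-11, u(6)) + 147) = 368*((36 + 11*(-11)) + 147) = 368*((36 - 121) + 147) = 368*(-85 + 147) = 368*62 = 22816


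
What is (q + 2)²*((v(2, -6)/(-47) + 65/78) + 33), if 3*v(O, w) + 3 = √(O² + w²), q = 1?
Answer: 28641/94 - 6*√10/47 ≈ 304.29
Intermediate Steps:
v(O, w) = -1 + √(O² + w²)/3
(q + 2)²*((v(2, -6)/(-47) + 65/78) + 33) = (1 + 2)²*(((-1 + √(2² + (-6)²)/3)/(-47) + 65/78) + 33) = 3²*(((-1 + √(4 + 36)/3)*(-1/47) + 65*(1/78)) + 33) = 9*(((-1 + √40/3)*(-1/47) + ⅚) + 33) = 9*(((-1 + (2*√10)/3)*(-1/47) + ⅚) + 33) = 9*(((-1 + 2*√10/3)*(-1/47) + ⅚) + 33) = 9*(((1/47 - 2*√10/141) + ⅚) + 33) = 9*((241/282 - 2*√10/141) + 33) = 9*(9547/282 - 2*√10/141) = 28641/94 - 6*√10/47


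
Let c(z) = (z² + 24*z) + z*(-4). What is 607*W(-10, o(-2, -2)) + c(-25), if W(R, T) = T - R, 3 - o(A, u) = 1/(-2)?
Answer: 16639/2 ≈ 8319.5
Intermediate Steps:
o(A, u) = 7/2 (o(A, u) = 3 - 1/(-2) = 3 - 1*(-½) = 3 + ½ = 7/2)
c(z) = z² + 20*z (c(z) = (z² + 24*z) - 4*z = z² + 20*z)
607*W(-10, o(-2, -2)) + c(-25) = 607*(7/2 - 1*(-10)) - 25*(20 - 25) = 607*(7/2 + 10) - 25*(-5) = 607*(27/2) + 125 = 16389/2 + 125 = 16639/2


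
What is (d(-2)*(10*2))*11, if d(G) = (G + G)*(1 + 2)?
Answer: -2640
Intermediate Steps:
d(G) = 6*G (d(G) = (2*G)*3 = 6*G)
(d(-2)*(10*2))*11 = ((6*(-2))*(10*2))*11 = -12*20*11 = -240*11 = -2640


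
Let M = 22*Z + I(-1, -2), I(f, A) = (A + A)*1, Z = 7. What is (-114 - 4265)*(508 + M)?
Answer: -2881382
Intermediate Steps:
I(f, A) = 2*A (I(f, A) = (2*A)*1 = 2*A)
M = 150 (M = 22*7 + 2*(-2) = 154 - 4 = 150)
(-114 - 4265)*(508 + M) = (-114 - 4265)*(508 + 150) = -4379*658 = -2881382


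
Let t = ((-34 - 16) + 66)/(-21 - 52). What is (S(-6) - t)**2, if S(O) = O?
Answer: 178084/5329 ≈ 33.418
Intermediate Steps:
t = -16/73 (t = (-50 + 66)/(-73) = 16*(-1/73) = -16/73 ≈ -0.21918)
(S(-6) - t)**2 = (-6 - 1*(-16/73))**2 = (-6 + 16/73)**2 = (-422/73)**2 = 178084/5329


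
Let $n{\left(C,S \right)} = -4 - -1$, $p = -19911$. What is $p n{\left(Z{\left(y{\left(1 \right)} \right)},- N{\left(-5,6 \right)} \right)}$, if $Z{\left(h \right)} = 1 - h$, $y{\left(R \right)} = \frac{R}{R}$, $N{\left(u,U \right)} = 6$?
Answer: $59733$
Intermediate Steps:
$y{\left(R \right)} = 1$
$n{\left(C,S \right)} = -3$ ($n{\left(C,S \right)} = -4 + 1 = -3$)
$p n{\left(Z{\left(y{\left(1 \right)} \right)},- N{\left(-5,6 \right)} \right)} = \left(-19911\right) \left(-3\right) = 59733$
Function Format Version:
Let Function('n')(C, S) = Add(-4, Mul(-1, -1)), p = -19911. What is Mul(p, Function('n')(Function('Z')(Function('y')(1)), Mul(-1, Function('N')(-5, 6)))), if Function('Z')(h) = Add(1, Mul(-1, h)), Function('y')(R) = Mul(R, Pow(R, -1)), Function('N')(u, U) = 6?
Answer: 59733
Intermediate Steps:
Function('y')(R) = 1
Function('n')(C, S) = -3 (Function('n')(C, S) = Add(-4, 1) = -3)
Mul(p, Function('n')(Function('Z')(Function('y')(1)), Mul(-1, Function('N')(-5, 6)))) = Mul(-19911, -3) = 59733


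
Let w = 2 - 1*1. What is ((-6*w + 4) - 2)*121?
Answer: -484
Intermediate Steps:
w = 1 (w = 2 - 1 = 1)
((-6*w + 4) - 2)*121 = ((-6*1 + 4) - 2)*121 = ((-6 + 4) - 2)*121 = (-2 - 2)*121 = -4*121 = -484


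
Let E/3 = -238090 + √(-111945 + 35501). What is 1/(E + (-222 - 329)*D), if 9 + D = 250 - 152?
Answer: -26321/20091079913 - 6*I*√19111/582641317477 ≈ -1.3101e-6 - 1.4236e-9*I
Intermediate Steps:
D = 89 (D = -9 + (250 - 152) = -9 + 98 = 89)
E = -714270 + 6*I*√19111 (E = 3*(-238090 + √(-111945 + 35501)) = 3*(-238090 + √(-76444)) = 3*(-238090 + 2*I*√19111) = -714270 + 6*I*√19111 ≈ -7.1427e+5 + 829.46*I)
1/(E + (-222 - 329)*D) = 1/((-714270 + 6*I*√19111) + (-222 - 329)*89) = 1/((-714270 + 6*I*√19111) - 551*89) = 1/((-714270 + 6*I*√19111) - 49039) = 1/(-763309 + 6*I*√19111)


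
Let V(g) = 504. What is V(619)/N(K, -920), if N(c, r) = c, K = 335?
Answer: 504/335 ≈ 1.5045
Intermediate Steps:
V(619)/N(K, -920) = 504/335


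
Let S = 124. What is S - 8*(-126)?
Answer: 1132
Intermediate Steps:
S - 8*(-126) = 124 - 8*(-126) = 124 + 1008 = 1132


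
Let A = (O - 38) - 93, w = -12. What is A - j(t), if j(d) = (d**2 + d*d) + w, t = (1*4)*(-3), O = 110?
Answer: -297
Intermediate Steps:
A = -21 (A = (110 - 38) - 93 = 72 - 93 = -21)
t = -12 (t = 4*(-3) = -12)
j(d) = -12 + 2*d**2 (j(d) = (d**2 + d*d) - 12 = (d**2 + d**2) - 12 = 2*d**2 - 12 = -12 + 2*d**2)
A - j(t) = -21 - (-12 + 2*(-12)**2) = -21 - (-12 + 2*144) = -21 - (-12 + 288) = -21 - 1*276 = -21 - 276 = -297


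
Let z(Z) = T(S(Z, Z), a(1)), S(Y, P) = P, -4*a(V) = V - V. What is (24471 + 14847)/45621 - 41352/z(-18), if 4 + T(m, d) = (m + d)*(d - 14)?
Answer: -78198697/471417 ≈ -165.88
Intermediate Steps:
a(V) = 0 (a(V) = -(V - V)/4 = -1/4*0 = 0)
T(m, d) = -4 + (-14 + d)*(d + m) (T(m, d) = -4 + (m + d)*(d - 14) = -4 + (d + m)*(-14 + d) = -4 + (-14 + d)*(d + m))
z(Z) = -4 - 14*Z (z(Z) = -4 + 0**2 - 14*0 - 14*Z + 0*Z = -4 + 0 + 0 - 14*Z + 0 = -4 - 14*Z)
(24471 + 14847)/45621 - 41352/z(-18) = (24471 + 14847)/45621 - 41352/(-4 - 14*(-18)) = 39318*(1/45621) - 41352/(-4 + 252) = 13106/15207 - 41352/248 = 13106/15207 - 41352*1/248 = 13106/15207 - 5169/31 = -78198697/471417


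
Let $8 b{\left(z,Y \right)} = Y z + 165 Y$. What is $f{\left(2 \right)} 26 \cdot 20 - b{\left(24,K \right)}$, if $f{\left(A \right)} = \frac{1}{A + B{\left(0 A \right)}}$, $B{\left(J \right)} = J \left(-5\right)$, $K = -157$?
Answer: $\frac{31753}{8} \approx 3969.1$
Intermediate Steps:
$b{\left(z,Y \right)} = \frac{165 Y}{8} + \frac{Y z}{8}$ ($b{\left(z,Y \right)} = \frac{Y z + 165 Y}{8} = \frac{165 Y + Y z}{8} = \frac{165 Y}{8} + \frac{Y z}{8}$)
$B{\left(J \right)} = - 5 J$
$f{\left(A \right)} = \frac{1}{A}$ ($f{\left(A \right)} = \frac{1}{A - 5 \cdot 0 A} = \frac{1}{A - 0} = \frac{1}{A + 0} = \frac{1}{A}$)
$f{\left(2 \right)} 26 \cdot 20 - b{\left(24,K \right)} = \frac{1}{2} \cdot 26 \cdot 20 - \frac{1}{8} \left(-157\right) \left(165 + 24\right) = \frac{1}{2} \cdot 26 \cdot 20 - \frac{1}{8} \left(-157\right) 189 = 13 \cdot 20 - - \frac{29673}{8} = 260 + \frac{29673}{8} = \frac{31753}{8}$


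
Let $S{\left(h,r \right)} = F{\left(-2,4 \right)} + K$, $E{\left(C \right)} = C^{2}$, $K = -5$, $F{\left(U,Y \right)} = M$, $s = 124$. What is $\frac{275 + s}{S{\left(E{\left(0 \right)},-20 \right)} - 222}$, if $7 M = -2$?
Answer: $- \frac{2793}{1591} \approx -1.7555$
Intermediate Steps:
$M = - \frac{2}{7}$ ($M = \frac{1}{7} \left(-2\right) = - \frac{2}{7} \approx -0.28571$)
$F{\left(U,Y \right)} = - \frac{2}{7}$
$S{\left(h,r \right)} = - \frac{37}{7}$ ($S{\left(h,r \right)} = - \frac{2}{7} - 5 = - \frac{37}{7}$)
$\frac{275 + s}{S{\left(E{\left(0 \right)},-20 \right)} - 222} = \frac{275 + 124}{- \frac{37}{7} - 222} = \frac{399}{- \frac{1591}{7}} = 399 \left(- \frac{7}{1591}\right) = - \frac{2793}{1591}$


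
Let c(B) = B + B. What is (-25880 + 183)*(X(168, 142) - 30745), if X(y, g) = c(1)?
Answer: 790002871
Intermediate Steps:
c(B) = 2*B
X(y, g) = 2 (X(y, g) = 2*1 = 2)
(-25880 + 183)*(X(168, 142) - 30745) = (-25880 + 183)*(2 - 30745) = -25697*(-30743) = 790002871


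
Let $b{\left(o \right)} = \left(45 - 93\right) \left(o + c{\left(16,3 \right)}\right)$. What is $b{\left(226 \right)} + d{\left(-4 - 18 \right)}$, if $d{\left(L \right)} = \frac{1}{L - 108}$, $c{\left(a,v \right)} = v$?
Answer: $- \frac{1428961}{130} \approx -10992.0$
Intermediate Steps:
$b{\left(o \right)} = -144 - 48 o$ ($b{\left(o \right)} = \left(45 - 93\right) \left(o + 3\right) = - 48 \left(3 + o\right) = -144 - 48 o$)
$d{\left(L \right)} = \frac{1}{-108 + L}$
$b{\left(226 \right)} + d{\left(-4 - 18 \right)} = \left(-144 - 10848\right) + \frac{1}{-108 - 22} = -10992 + \frac{1}{-108 - 22} = -10992 + \frac{1}{-130} = -10992 - \frac{1}{130} = - \frac{1428961}{130}$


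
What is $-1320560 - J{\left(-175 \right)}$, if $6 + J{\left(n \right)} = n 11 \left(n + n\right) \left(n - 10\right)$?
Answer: $123323196$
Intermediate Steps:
$J{\left(n \right)} = -6 + 22 n^{2} \left(-10 + n\right)$ ($J{\left(n \right)} = -6 + n 11 \left(n + n\right) \left(n - 10\right) = -6 + 11 n 2 n \left(-10 + n\right) = -6 + 22 n^{2} \left(-10 + n\right)$)
$-1320560 - J{\left(-175 \right)} = -1320560 - \left(-6 - 220 \left(-175\right)^{2} + 22 \left(-175\right)^{3}\right) = -1320560 - \left(-6 - 6737500 + 22 \left(-5359375\right)\right) = -1320560 - \left(-6 - 6737500 - 117906250\right) = -1320560 - -124643756 = -1320560 + 124643756 = 123323196$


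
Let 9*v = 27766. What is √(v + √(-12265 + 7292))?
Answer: √(27766 + 9*I*√4973)/3 ≈ 55.547 + 0.63477*I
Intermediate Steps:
v = 27766/9 (v = (⅑)*27766 = 27766/9 ≈ 3085.1)
√(v + √(-12265 + 7292)) = √(27766/9 + √(-12265 + 7292)) = √(27766/9 + √(-4973)) = √(27766/9 + I*√4973)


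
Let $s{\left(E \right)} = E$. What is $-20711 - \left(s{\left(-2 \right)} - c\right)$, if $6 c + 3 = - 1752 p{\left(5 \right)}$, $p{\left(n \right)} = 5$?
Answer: $- \frac{44339}{2} \approx -22170.0$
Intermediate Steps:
$c = - \frac{2921}{2}$ ($c = - \frac{1}{2} + \frac{\left(-1752\right) 5}{6} = - \frac{1}{2} + \frac{1}{6} \left(-8760\right) = - \frac{1}{2} - 1460 = - \frac{2921}{2} \approx -1460.5$)
$-20711 - \left(s{\left(-2 \right)} - c\right) = -20711 - \left(-2 - - \frac{2921}{2}\right) = -20711 - \left(-2 + \frac{2921}{2}\right) = -20711 - \frac{2917}{2} = - \frac{44339}{2}$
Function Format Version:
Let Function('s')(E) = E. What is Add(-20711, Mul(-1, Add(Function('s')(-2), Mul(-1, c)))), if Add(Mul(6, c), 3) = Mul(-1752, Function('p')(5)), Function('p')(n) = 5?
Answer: Rational(-44339, 2) ≈ -22170.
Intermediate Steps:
c = Rational(-2921, 2) (c = Add(Rational(-1, 2), Mul(Rational(1, 6), Mul(-1752, 5))) = Add(Rational(-1, 2), Mul(Rational(1, 6), -8760)) = Add(Rational(-1, 2), -1460) = Rational(-2921, 2) ≈ -1460.5)
Add(-20711, Mul(-1, Add(Function('s')(-2), Mul(-1, c)))) = Add(-20711, Mul(-1, Add(-2, Mul(-1, Rational(-2921, 2))))) = Add(-20711, Mul(-1, Add(-2, Rational(2921, 2)))) = Add(-20711, Mul(-1, Rational(2917, 2))) = Add(-20711, Rational(-2917, 2)) = Rational(-44339, 2)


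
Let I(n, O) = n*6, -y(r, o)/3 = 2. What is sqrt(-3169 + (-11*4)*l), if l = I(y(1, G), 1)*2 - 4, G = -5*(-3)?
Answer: 5*sqrt(7) ≈ 13.229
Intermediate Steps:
G = 15
y(r, o) = -6 (y(r, o) = -3*2 = -6)
I(n, O) = 6*n
l = -76 (l = (6*(-6))*2 - 4 = -36*2 - 4 = -72 - 4 = -76)
sqrt(-3169 + (-11*4)*l) = sqrt(-3169 - 11*4*(-76)) = sqrt(-3169 - 44*(-76)) = sqrt(-3169 + 3344) = sqrt(175) = 5*sqrt(7)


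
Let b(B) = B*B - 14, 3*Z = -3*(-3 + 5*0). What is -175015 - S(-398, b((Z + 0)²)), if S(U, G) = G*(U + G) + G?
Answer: -152905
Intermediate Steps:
Z = 3 (Z = (-3*(-3 + 5*0))/3 = (-3*(-3 + 0))/3 = (-3*(-3))/3 = (⅓)*9 = 3)
b(B) = -14 + B² (b(B) = B² - 14 = -14 + B²)
S(U, G) = G + G*(G + U) (S(U, G) = G*(G + U) + G = G + G*(G + U))
-175015 - S(-398, b((Z + 0)²)) = -175015 - (-14 + ((3 + 0)²)²)*(1 + (-14 + ((3 + 0)²)²) - 398) = -175015 - (-14 + (3²)²)*(1 + (-14 + (3²)²) - 398) = -175015 - (-14 + 9²)*(1 + (-14 + 9²) - 398) = -175015 - (-14 + 81)*(1 + (-14 + 81) - 398) = -175015 - 67*(1 + 67 - 398) = -175015 - 67*(-330) = -175015 - 1*(-22110) = -175015 + 22110 = -152905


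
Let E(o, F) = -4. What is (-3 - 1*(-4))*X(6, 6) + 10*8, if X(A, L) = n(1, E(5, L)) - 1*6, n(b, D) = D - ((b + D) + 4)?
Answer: 69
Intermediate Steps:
n(b, D) = -4 - b (n(b, D) = D - ((D + b) + 4) = D - (4 + D + b) = D + (-4 - D - b) = -4 - b)
X(A, L) = -11 (X(A, L) = (-4 - 1*1) - 1*6 = (-4 - 1) - 6 = -5 - 6 = -11)
(-3 - 1*(-4))*X(6, 6) + 10*8 = (-3 - 1*(-4))*(-11) + 10*8 = (-3 + 4)*(-11) + 80 = 1*(-11) + 80 = -11 + 80 = 69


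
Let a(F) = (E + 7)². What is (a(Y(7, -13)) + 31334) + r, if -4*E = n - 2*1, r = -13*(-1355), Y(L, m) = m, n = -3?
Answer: 784273/16 ≈ 49017.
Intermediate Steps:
r = 17615
E = 5/4 (E = -(-3 - 2*1)/4 = -(-3 - 2)/4 = -¼*(-5) = 5/4 ≈ 1.2500)
a(F) = 1089/16 (a(F) = (5/4 + 7)² = (33/4)² = 1089/16)
(a(Y(7, -13)) + 31334) + r = (1089/16 + 31334) + 17615 = 502433/16 + 17615 = 784273/16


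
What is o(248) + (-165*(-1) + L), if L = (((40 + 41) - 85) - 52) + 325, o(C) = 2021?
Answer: 2455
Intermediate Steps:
L = 269 (L = ((81 - 85) - 52) + 325 = (-4 - 52) + 325 = -56 + 325 = 269)
o(248) + (-165*(-1) + L) = 2021 + (-165*(-1) + 269) = 2021 + (-33*(-5) + 269) = 2021 + (165 + 269) = 2021 + 434 = 2455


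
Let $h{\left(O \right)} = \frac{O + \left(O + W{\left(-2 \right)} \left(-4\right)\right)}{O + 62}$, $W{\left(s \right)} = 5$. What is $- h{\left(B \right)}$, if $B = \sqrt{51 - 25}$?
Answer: $\frac{646}{1909} - \frac{72 \sqrt{26}}{1909} \approx 0.14608$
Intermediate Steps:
$B = \sqrt{26} \approx 5.099$
$h{\left(O \right)} = \frac{-20 + 2 O}{62 + O}$ ($h{\left(O \right)} = \frac{O + \left(O + 5 \left(-4\right)\right)}{O + 62} = \frac{O + \left(O - 20\right)}{62 + O} = \frac{O + \left(-20 + O\right)}{62 + O} = \frac{-20 + 2 O}{62 + O}$)
$- h{\left(B \right)} = - \frac{2 \left(-10 + \sqrt{26}\right)}{62 + \sqrt{26}}$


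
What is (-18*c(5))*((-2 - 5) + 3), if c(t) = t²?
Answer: 1800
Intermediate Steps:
(-18*c(5))*((-2 - 5) + 3) = (-18*5²)*((-2 - 5) + 3) = (-18*25)*(-7 + 3) = -450*(-4) = 1800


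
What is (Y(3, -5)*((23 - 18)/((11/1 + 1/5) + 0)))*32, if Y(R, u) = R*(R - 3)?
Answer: 0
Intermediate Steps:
Y(R, u) = R*(-3 + R)
(Y(3, -5)*((23 - 18)/((11/1 + 1/5) + 0)))*32 = ((3*(-3 + 3))*((23 - 18)/((11/1 + 1/5) + 0)))*32 = ((3*0)*(5/((11*1 + 1*(1/5)) + 0)))*32 = (0*(5/((11 + 1/5) + 0)))*32 = (0*(5/(56/5 + 0)))*32 = (0*(5/(56/5)))*32 = (0*(5*(5/56)))*32 = (0*(25/56))*32 = 0*32 = 0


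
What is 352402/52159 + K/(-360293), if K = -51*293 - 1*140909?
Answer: 135097058254/18792522587 ≈ 7.1889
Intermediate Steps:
K = -155852 (K = -14943 - 140909 = -155852)
352402/52159 + K/(-360293) = 352402/52159 - 155852/(-360293) = 352402*(1/52159) - 155852*(-1/360293) = 352402/52159 + 155852/360293 = 135097058254/18792522587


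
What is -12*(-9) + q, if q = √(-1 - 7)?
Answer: 108 + 2*I*√2 ≈ 108.0 + 2.8284*I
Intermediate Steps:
q = 2*I*√2 (q = √(-8) = 2*I*√2 ≈ 2.8284*I)
-12*(-9) + q = -12*(-9) + 2*I*√2 = 108 + 2*I*√2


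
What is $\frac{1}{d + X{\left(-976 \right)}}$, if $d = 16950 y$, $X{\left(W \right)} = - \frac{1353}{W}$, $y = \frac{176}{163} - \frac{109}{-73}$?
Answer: $\frac{11613424}{506486167347} \approx 2.2929 \cdot 10^{-5}$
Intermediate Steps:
$y = \frac{30615}{11899}$ ($y = 176 \cdot \frac{1}{163} - - \frac{109}{73} = \frac{176}{163} + \frac{109}{73} = \frac{30615}{11899} \approx 2.5729$)
$d = \frac{518924250}{11899}$ ($d = 16950 \cdot \frac{30615}{11899} = \frac{518924250}{11899} \approx 43611.0$)
$\frac{1}{d + X{\left(-976 \right)}} = \frac{1}{\frac{518924250}{11899} - \frac{1353}{-976}} = \frac{1}{\frac{518924250}{11899} - - \frac{1353}{976}} = \frac{1}{\frac{518924250}{11899} + \frac{1353}{976}} = \frac{1}{\frac{506486167347}{11613424}} = \frac{11613424}{506486167347}$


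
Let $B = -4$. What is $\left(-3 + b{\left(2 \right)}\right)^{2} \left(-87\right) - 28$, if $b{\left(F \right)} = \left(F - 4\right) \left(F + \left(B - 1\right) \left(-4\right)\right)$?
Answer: $-192211$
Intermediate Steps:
$b{\left(F \right)} = \left(-4 + F\right) \left(20 + F\right)$ ($b{\left(F \right)} = \left(F - 4\right) \left(F + \left(-4 - 1\right) \left(-4\right)\right) = \left(-4 + F\right) \left(F - -20\right) = \left(-4 + F\right) \left(F + 20\right) = \left(-4 + F\right) \left(20 + F\right)$)
$\left(-3 + b{\left(2 \right)}\right)^{2} \left(-87\right) - 28 = \left(-3 + \left(-80 + 2^{2} + 16 \cdot 2\right)\right)^{2} \left(-87\right) - 28 = \left(-3 + \left(-80 + 4 + 32\right)\right)^{2} \left(-87\right) - 28 = \left(-3 - 44\right)^{2} \left(-87\right) - 28 = \left(-47\right)^{2} \left(-87\right) - 28 = 2209 \left(-87\right) - 28 = -192183 - 28 = -192211$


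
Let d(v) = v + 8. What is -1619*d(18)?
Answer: -42094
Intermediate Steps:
d(v) = 8 + v
-1619*d(18) = -1619*(8 + 18) = -1619*26 = -42094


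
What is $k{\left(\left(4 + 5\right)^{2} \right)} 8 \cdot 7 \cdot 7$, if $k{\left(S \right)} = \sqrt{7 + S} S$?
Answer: $63504 \sqrt{22} \approx 2.9786 \cdot 10^{5}$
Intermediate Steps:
$k{\left(S \right)} = S \sqrt{7 + S}$
$k{\left(\left(4 + 5\right)^{2} \right)} 8 \cdot 7 \cdot 7 = \left(4 + 5\right)^{2} \sqrt{7 + \left(4 + 5\right)^{2}} \cdot 8 \cdot 7 \cdot 7 = 9^{2} \sqrt{7 + 9^{2}} \cdot 56 \cdot 7 = 81 \sqrt{7 + 81} \cdot 392 = 81 \sqrt{88} \cdot 392 = 81 \cdot 2 \sqrt{22} \cdot 392 = 162 \sqrt{22} \cdot 392 = 63504 \sqrt{22}$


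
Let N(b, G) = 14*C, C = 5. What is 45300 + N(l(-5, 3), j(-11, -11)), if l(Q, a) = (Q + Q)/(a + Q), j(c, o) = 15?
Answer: 45370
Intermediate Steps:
l(Q, a) = 2*Q/(Q + a) (l(Q, a) = (2*Q)/(Q + a) = 2*Q/(Q + a))
N(b, G) = 70 (N(b, G) = 14*5 = 70)
45300 + N(l(-5, 3), j(-11, -11)) = 45300 + 70 = 45370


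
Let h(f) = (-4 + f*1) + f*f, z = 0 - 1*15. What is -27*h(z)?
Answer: -5562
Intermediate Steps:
z = -15 (z = 0 - 15 = -15)
h(f) = -4 + f + f² (h(f) = (-4 + f) + f² = -4 + f + f²)
-27*h(z) = -27*(-4 - 15 + (-15)²) = -27*(-4 - 15 + 225) = -27*206 = -5562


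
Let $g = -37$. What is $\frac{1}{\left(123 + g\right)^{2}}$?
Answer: $\frac{1}{7396} \approx 0.00013521$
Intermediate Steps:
$\frac{1}{\left(123 + g\right)^{2}} = \frac{1}{\left(123 - 37\right)^{2}} = \frac{1}{86^{2}} = \frac{1}{7396}$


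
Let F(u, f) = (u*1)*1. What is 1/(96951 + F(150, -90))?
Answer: 1/97101 ≈ 1.0299e-5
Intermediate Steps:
F(u, f) = u (F(u, f) = u*1 = u)
1/(96951 + F(150, -90)) = 1/(96951 + 150) = 1/97101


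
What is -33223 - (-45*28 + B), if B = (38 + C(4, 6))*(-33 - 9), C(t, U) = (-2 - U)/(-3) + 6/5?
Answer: -151023/5 ≈ -30205.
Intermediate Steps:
C(t, U) = 28/15 + U/3 (C(t, U) = (-2 - U)*(-⅓) + 6*(⅕) = (⅔ + U/3) + 6/5 = 28/15 + U/3)
B = -8792/5 (B = (38 + (28/15 + (⅓)*6))*(-33 - 9) = (38 + (28/15 + 2))*(-42) = (38 + 58/15)*(-42) = (628/15)*(-42) = -8792/5 ≈ -1758.4)
-33223 - (-45*28 + B) = -33223 - (-45*28 - 8792/5) = -33223 - (-1260 - 8792/5) = -33223 - 1*(-15092/5) = -33223 + 15092/5 = -151023/5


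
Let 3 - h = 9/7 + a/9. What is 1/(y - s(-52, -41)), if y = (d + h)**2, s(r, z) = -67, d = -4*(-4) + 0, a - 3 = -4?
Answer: 3969/1527052 ≈ 0.0025991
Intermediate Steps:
a = -1 (a = 3 - 4 = -1)
h = 115/63 (h = 3 - (9/7 - 1/9) = 3 - 1*74/63 = 3 - 74/63 = 115/63 ≈ 1.8254)
d = 16 (d = 16 + 0 = 16)
y = 1261129/3969 (y = (16 + 115/63)**2 = (1123/63)**2 = 1261129/3969 ≈ 317.74)
1/(y - s(-52, -41)) = 1/(1261129/3969 - 1*(-67)) = 1/(1261129/3969 + 67) = 1/(1527052/3969) = 3969/1527052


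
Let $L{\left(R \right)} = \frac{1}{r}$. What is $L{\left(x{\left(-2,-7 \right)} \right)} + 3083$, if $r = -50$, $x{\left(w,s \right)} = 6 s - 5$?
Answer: $\frac{154149}{50} \approx 3083.0$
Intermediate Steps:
$x{\left(w,s \right)} = -5 + 6 s$
$L{\left(R \right)} = - \frac{1}{50}$ ($L{\left(R \right)} = \frac{1}{-50} = - \frac{1}{50}$)
$L{\left(x{\left(-2,-7 \right)} \right)} + 3083 = - \frac{1}{50} + 3083 = \frac{154149}{50}$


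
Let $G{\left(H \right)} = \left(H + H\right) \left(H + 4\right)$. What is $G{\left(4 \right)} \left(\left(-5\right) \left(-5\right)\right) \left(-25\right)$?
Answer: $-40000$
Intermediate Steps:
$G{\left(H \right)} = 2 H \left(4 + H\right)$
$G{\left(4 \right)} \left(\left(-5\right) \left(-5\right)\right) \left(-25\right) = 2 \cdot 4 \left(4 + 4\right) \left(\left(-5\right) \left(-5\right)\right) \left(-25\right) = 2 \cdot 4 \cdot 8 \cdot 25 \left(-25\right) = 64 \cdot 25 \left(-25\right) = 1600 \left(-25\right) = -40000$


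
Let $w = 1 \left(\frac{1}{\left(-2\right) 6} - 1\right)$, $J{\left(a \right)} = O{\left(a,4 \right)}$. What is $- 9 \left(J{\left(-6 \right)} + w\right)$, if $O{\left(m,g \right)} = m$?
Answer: $\frac{255}{4} \approx 63.75$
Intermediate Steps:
$J{\left(a \right)} = a$
$w = - \frac{13}{12}$ ($w = 1 \left(\left(- \frac{1}{2}\right) \frac{1}{6} - 1\right) = 1 \left(- \frac{1}{12} - 1\right) = 1 \left(- \frac{13}{12}\right) = - \frac{13}{12} \approx -1.0833$)
$- 9 \left(J{\left(-6 \right)} + w\right) = - 9 \left(-6 - \frac{13}{12}\right) = \left(-9\right) \left(- \frac{85}{12}\right) = \frac{255}{4}$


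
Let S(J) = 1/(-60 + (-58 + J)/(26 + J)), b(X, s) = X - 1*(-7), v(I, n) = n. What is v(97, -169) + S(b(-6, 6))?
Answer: -94480/559 ≈ -169.02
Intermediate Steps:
b(X, s) = 7 + X (b(X, s) = X + 7 = 7 + X)
S(J) = 1/(-60 + (-58 + J)/(26 + J))
v(97, -169) + S(b(-6, 6)) = -169 + (-26 - (7 - 6))/(1618 + 59*(7 - 6)) = -169 + (-26 - 1*1)/(1618 + 59*1) = -169 + (-26 - 1)/(1618 + 59) = -169 - 27/1677 = -169 + (1/1677)*(-27) = -169 - 9/559 = -94480/559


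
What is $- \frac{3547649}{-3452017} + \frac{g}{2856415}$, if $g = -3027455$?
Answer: $- \frac{63453661680}{1972078627811} \approx -0.032176$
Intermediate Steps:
$- \frac{3547649}{-3452017} + \frac{g}{2856415} = - \frac{3547649}{-3452017} - \frac{3027455}{2856415} = \left(-3547649\right) \left(- \frac{1}{3452017}\right) - \frac{605491}{571283} = \frac{3547649}{3452017} - \frac{605491}{571283} = - \frac{63453661680}{1972078627811}$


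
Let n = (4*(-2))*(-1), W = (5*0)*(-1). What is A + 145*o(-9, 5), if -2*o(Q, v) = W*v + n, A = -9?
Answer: -589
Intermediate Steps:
W = 0 (W = 0*(-1) = 0)
n = 8 (n = -8*(-1) = 8)
o(Q, v) = -4 (o(Q, v) = -(0*v + 8)/2 = -(0 + 8)/2 = -½*8 = -4)
A + 145*o(-9, 5) = -9 + 145*(-4) = -9 - 580 = -589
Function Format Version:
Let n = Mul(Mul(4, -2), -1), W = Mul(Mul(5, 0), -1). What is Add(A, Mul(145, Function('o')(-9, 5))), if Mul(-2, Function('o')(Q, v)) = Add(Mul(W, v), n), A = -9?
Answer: -589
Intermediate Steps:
W = 0 (W = Mul(0, -1) = 0)
n = 8 (n = Mul(-8, -1) = 8)
Function('o')(Q, v) = -4 (Function('o')(Q, v) = Mul(Rational(-1, 2), Add(Mul(0, v), 8)) = Mul(Rational(-1, 2), Add(0, 8)) = Mul(Rational(-1, 2), 8) = -4)
Add(A, Mul(145, Function('o')(-9, 5))) = Add(-9, Mul(145, -4)) = Add(-9, -580) = -589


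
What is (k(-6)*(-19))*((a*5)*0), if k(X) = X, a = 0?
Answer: 0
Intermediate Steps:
(k(-6)*(-19))*((a*5)*0) = (-6*(-19))*((0*5)*0) = 114*(0*0) = 114*0 = 0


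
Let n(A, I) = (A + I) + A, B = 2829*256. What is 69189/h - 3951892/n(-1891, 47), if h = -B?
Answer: 953932203631/901658880 ≈ 1058.0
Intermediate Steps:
B = 724224
n(A, I) = I + 2*A
h = -724224 (h = -1*724224 = -724224)
69189/h - 3951892/n(-1891, 47) = 69189/(-724224) - 3951892/(47 + 2*(-1891)) = 69189*(-1/724224) - 3951892/(47 - 3782) = -23063/241408 - 3951892/(-3735) = -23063/241408 - 3951892*(-1/3735) = -23063/241408 + 3951892/3735 = 953932203631/901658880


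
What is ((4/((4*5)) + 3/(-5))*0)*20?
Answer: 0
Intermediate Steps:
((4/((4*5)) + 3/(-5))*0)*20 = ((4/20 + 3*(-1/5))*0)*20 = ((4*(1/20) - 3/5)*0)*20 = ((1/5 - 3/5)*0)*20 = -2/5*0*20 = 0*20 = 0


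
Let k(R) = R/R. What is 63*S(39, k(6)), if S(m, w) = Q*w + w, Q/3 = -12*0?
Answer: 63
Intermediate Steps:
Q = 0 (Q = 3*(-12*0) = 3*0 = 0)
k(R) = 1
S(m, w) = w (S(m, w) = 0*w + w = 0 + w = w)
63*S(39, k(6)) = 63*1 = 63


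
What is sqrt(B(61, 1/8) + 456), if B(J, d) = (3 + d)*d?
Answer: sqrt(29209)/8 ≈ 21.363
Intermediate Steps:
B(J, d) = d*(3 + d)
sqrt(B(61, 1/8) + 456) = sqrt((3 + 1/8)/8 + 456) = sqrt((1/8)*(25/8) + 456) = sqrt(25/64 + 456) = sqrt(29209/64) = sqrt(29209)/8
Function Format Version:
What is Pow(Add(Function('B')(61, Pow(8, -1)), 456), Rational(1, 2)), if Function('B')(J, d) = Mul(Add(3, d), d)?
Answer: Mul(Rational(1, 8), Pow(29209, Rational(1, 2))) ≈ 21.363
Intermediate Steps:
Function('B')(J, d) = Mul(d, Add(3, d))
Pow(Add(Function('B')(61, Pow(8, -1)), 456), Rational(1, 2)) = Pow(Add(Mul(Pow(8, -1), Add(3, Pow(8, -1))), 456), Rational(1, 2)) = Pow(Add(Mul(Rational(1, 8), Add(3, Rational(1, 8))), 456), Rational(1, 2)) = Pow(Add(Mul(Rational(1, 8), Rational(25, 8)), 456), Rational(1, 2)) = Pow(Add(Rational(25, 64), 456), Rational(1, 2)) = Pow(Rational(29209, 64), Rational(1, 2)) = Mul(Rational(1, 8), Pow(29209, Rational(1, 2)))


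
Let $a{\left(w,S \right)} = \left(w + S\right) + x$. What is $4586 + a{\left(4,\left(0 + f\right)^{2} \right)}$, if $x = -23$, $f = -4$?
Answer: $4583$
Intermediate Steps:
$a{\left(w,S \right)} = -23 + S + w$ ($a{\left(w,S \right)} = \left(w + S\right) - 23 = \left(S + w\right) - 23 = -23 + S + w$)
$4586 + a{\left(4,\left(0 + f\right)^{2} \right)} = 4586 + \left(-23 + \left(0 - 4\right)^{2} + 4\right) = 4586 + \left(-23 + \left(-4\right)^{2} + 4\right) = 4586 + \left(-23 + 16 + 4\right) = 4586 - 3 = 4583$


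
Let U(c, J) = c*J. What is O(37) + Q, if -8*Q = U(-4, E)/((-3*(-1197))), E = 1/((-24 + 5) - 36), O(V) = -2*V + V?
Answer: -14615371/395010 ≈ -37.000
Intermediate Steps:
O(V) = -V
E = -1/55 (E = 1/(-19 - 36) = 1/(-55) = -1/55 ≈ -0.018182)
U(c, J) = J*c
Q = -1/395010 (Q = -(-1/55*(-4))/(8*((-3*(-1197)))) = -1/(110*3591) = -⅛*4/197505 = -1/395010 ≈ -2.5316e-6)
O(37) + Q = -1*37 - 1/395010 = -37 - 1/395010 = -14615371/395010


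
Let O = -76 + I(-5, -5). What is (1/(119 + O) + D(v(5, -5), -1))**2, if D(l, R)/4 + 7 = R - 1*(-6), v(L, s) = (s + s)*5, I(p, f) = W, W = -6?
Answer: 87025/1369 ≈ 63.568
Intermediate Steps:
I(p, f) = -6
v(L, s) = 10*s (v(L, s) = (2*s)*5 = 10*s)
D(l, R) = -4 + 4*R (D(l, R) = -28 + 4*(R - 1*(-6)) = -28 + 4*(R + 6) = -28 + 4*(6 + R) = -28 + (24 + 4*R) = -4 + 4*R)
O = -82 (O = -76 - 6 = -82)
(1/(119 + O) + D(v(5, -5), -1))**2 = (1/(119 - 82) + (-4 + 4*(-1)))**2 = (1/37 + (-4 - 4))**2 = (1/37 - 8)**2 = (-295/37)**2 = 87025/1369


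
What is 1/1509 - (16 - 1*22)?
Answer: 9055/1509 ≈ 6.0007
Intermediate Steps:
1/1509 - (16 - 1*22) = 1/1509 - (16 - 22) = 1/1509 - 1*(-6) = 1/1509 + 6 = 9055/1509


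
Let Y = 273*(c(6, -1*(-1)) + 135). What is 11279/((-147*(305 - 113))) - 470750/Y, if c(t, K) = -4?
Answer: -651896137/48065472 ≈ -13.563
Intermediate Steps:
Y = 35763 (Y = 273*(-4 + 135) = 273*131 = 35763)
11279/((-147*(305 - 113))) - 470750/Y = 11279/((-147*(305 - 113))) - 470750/35763 = 11279/((-147*192)) - 470750*1/35763 = 11279/(-28224) - 67250/5109 = 11279*(-1/28224) - 67250/5109 = -11279/28224 - 67250/5109 = -651896137/48065472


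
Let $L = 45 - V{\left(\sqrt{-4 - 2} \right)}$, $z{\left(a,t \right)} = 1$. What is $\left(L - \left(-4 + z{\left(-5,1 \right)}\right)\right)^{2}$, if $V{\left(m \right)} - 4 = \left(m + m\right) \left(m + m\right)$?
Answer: $4624$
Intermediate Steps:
$V{\left(m \right)} = 4 + 4 m^{2}$ ($V{\left(m \right)} = 4 + \left(m + m\right) \left(m + m\right) = 4 + 2 m 2 m = 4 + 4 m^{2}$)
$L = 65$ ($L = 45 - \left(4 + 4 \left(\sqrt{-4 - 2}\right)^{2}\right) = 45 - \left(4 + 4 \left(\sqrt{-6}\right)^{2}\right) = 45 - \left(4 + 4 \left(i \sqrt{6}\right)^{2}\right) = 45 - \left(4 + 4 \left(-6\right)\right) = 45 - \left(4 - 24\right) = 45 - -20 = 45 + 20 = 65$)
$\left(L - \left(-4 + z{\left(-5,1 \right)}\right)\right)^{2} = \left(65 + \left(\left(-1\right) 1 + 4\right)\right)^{2} = \left(65 + \left(-1 + 4\right)\right)^{2} = \left(65 + 3\right)^{2} = 68^{2} = 4624$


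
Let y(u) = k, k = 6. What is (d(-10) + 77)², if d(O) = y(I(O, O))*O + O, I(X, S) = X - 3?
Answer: 49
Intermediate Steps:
I(X, S) = -3 + X
y(u) = 6
d(O) = 7*O (d(O) = 6*O + O = 7*O)
(d(-10) + 77)² = (7*(-10) + 77)² = (-70 + 77)² = 7² = 49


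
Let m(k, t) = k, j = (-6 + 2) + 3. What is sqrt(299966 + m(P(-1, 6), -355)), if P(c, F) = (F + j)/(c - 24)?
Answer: sqrt(7499145)/5 ≈ 547.69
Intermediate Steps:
j = -1 (j = -4 + 3 = -1)
P(c, F) = (-1 + F)/(-24 + c) (P(c, F) = (F - 1)/(c - 24) = (-1 + F)/(-24 + c))
sqrt(299966 + m(P(-1, 6), -355)) = sqrt(299966 + (-1 + 6)/(-24 - 1)) = sqrt(299966 + 5/(-25)) = sqrt(299966 - 1/25*5) = sqrt(299966 - 1/5) = sqrt(1499829/5) = sqrt(7499145)/5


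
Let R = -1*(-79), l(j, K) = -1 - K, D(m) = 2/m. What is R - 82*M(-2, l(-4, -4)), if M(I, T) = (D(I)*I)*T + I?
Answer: -249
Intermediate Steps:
M(I, T) = I + 2*T (M(I, T) = ((2/I)*I)*T + I = 2*T + I = I + 2*T)
R = 79
R - 82*M(-2, l(-4, -4)) = 79 - 82*(-2 + 2*(-1 - 1*(-4))) = 79 - 82*(-2 + 2*(-1 + 4)) = 79 - 82*(-2 + 2*3) = 79 - 82*(-2 + 6) = 79 - 82*4 = 79 - 328 = -249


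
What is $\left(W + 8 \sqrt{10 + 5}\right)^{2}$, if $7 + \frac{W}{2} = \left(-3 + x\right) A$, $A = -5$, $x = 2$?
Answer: $976 - 64 \sqrt{15} \approx 728.13$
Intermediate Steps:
$W = -4$ ($W = -14 + 2 \left(-3 + 2\right) \left(-5\right) = -14 + 2 \left(\left(-1\right) \left(-5\right)\right) = -14 + 2 \cdot 5 = -14 + 10 = -4$)
$\left(W + 8 \sqrt{10 + 5}\right)^{2} = \left(-4 + 8 \sqrt{10 + 5}\right)^{2} = \left(-4 + 8 \sqrt{15}\right)^{2}$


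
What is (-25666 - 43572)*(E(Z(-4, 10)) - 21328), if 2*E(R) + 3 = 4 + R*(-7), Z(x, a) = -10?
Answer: 1474250115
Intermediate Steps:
E(R) = ½ - 7*R/2 (E(R) = -3/2 + (4 + R*(-7))/2 = -3/2 + (4 - 7*R)/2 = -3/2 + (2 - 7*R/2) = ½ - 7*R/2)
(-25666 - 43572)*(E(Z(-4, 10)) - 21328) = (-25666 - 43572)*((½ - 7/2*(-10)) - 21328) = -69238*((½ + 35) - 21328) = -69238*(71/2 - 21328) = -69238*(-42585/2) = 1474250115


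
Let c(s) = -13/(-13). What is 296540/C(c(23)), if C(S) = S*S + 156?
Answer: 296540/157 ≈ 1888.8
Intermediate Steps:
c(s) = 1 (c(s) = -13*(-1/13) = 1)
C(S) = 156 + S² (C(S) = S² + 156 = 156 + S²)
296540/C(c(23)) = 296540/(156 + 1²) = 296540/(156 + 1) = 296540/157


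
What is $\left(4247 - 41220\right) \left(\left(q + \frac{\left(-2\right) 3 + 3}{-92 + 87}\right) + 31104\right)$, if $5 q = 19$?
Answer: $- \frac{5750854366}{5} \approx -1.1502 \cdot 10^{9}$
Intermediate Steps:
$q = \frac{19}{5}$ ($q = \frac{1}{5} \cdot 19 = \frac{19}{5} \approx 3.8$)
$\left(4247 - 41220\right) \left(\left(q + \frac{\left(-2\right) 3 + 3}{-92 + 87}\right) + 31104\right) = \left(4247 - 41220\right) \left(\left(\frac{19}{5} + \frac{\left(-2\right) 3 + 3}{-92 + 87}\right) + 31104\right) = - 36973 \left(\left(\frac{19}{5} + \frac{-6 + 3}{-5}\right) + 31104\right) = - 36973 \left(\left(\frac{19}{5} - - \frac{3}{5}\right) + 31104\right) = - 36973 \left(\left(\frac{19}{5} + \frac{3}{5}\right) + 31104\right) = - 36973 \left(\frac{22}{5} + 31104\right) = \left(-36973\right) \frac{155542}{5} = - \frac{5750854366}{5}$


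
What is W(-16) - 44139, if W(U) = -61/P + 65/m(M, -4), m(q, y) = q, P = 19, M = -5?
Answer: -838949/19 ≈ -44155.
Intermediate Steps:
W(U) = -308/19 (W(U) = -61/19 + 65/(-5) = -61*1/19 + 65*(-⅕) = -61/19 - 13 = -308/19)
W(-16) - 44139 = -308/19 - 44139 = -838949/19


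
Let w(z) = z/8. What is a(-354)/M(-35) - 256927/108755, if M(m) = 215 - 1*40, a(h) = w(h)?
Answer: -39819707/15225700 ≈ -2.6153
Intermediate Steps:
w(z) = z/8 (w(z) = z*(1/8) = z/8)
a(h) = h/8
M(m) = 175 (M(m) = 215 - 40 = 175)
a(-354)/M(-35) - 256927/108755 = ((1/8)*(-354))/175 - 256927/108755 = -177/4*1/175 - 256927*1/108755 = -177/700 - 256927/108755 = -39819707/15225700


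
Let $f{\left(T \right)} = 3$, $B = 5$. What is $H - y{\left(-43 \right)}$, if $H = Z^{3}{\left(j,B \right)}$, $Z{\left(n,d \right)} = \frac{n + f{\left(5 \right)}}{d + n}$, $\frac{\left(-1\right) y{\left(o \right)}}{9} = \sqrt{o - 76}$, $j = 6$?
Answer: $\frac{729}{1331} + 9 i \sqrt{119} \approx 0.54771 + 98.178 i$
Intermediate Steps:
$y{\left(o \right)} = - 9 \sqrt{-76 + o}$ ($y{\left(o \right)} = - 9 \sqrt{o - 76} = - 9 \sqrt{-76 + o}$)
$Z{\left(n,d \right)} = \frac{3 + n}{d + n}$ ($Z{\left(n,d \right)} = \frac{n + 3}{d + n} = \frac{3 + n}{d + n}$)
$H = \frac{729}{1331}$ ($H = \left(\frac{3 + 6}{5 + 6}\right)^{3} = \left(\frac{1}{11} \cdot 9\right)^{3} = \left(\frac{9}{11}\right)^{3} = \frac{729}{1331} \approx 0.54771$)
$H - y{\left(-43 \right)} = \frac{729}{1331} - - 9 \sqrt{-76 - 43} = \frac{729}{1331} - - 9 \sqrt{-119} = \frac{729}{1331} - - 9 i \sqrt{119} = \frac{729}{1331} + 9 i \sqrt{119}$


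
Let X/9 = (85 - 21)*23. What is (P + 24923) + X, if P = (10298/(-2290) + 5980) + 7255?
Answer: 58854721/1145 ≈ 51402.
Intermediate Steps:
P = 15148926/1145 (P = (10298*(-1/2290) + 5980) + 7255 = (-5149/1145 + 5980) + 7255 = 6841951/1145 + 7255 = 15148926/1145 ≈ 13231.)
X = 13248 (X = 9*((85 - 21)*23) = 9*(64*23) = 9*1472 = 13248)
(P + 24923) + X = (15148926/1145 + 24923) + 13248 = 43685761/1145 + 13248 = 58854721/1145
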